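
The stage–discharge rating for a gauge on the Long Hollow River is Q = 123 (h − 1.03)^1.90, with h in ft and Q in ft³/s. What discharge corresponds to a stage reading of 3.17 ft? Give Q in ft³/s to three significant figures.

Q = 123 × (3.17 − 1.03)^1.90 = 123 × 2.14^1.90 = 522.0 ft³/s

522 ft³/s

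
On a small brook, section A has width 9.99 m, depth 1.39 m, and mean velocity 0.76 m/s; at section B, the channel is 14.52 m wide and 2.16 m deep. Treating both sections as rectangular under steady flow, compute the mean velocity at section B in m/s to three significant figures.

Q = A₁V₁ = (9.99×1.39) × 0.76 = 10.55 m³/s
A₂ = 14.52 × 2.16 = 31.36 m²
V₂ = Q/A₂ = 10.55/31.36 = 0.3365 m/s

0.336 m/s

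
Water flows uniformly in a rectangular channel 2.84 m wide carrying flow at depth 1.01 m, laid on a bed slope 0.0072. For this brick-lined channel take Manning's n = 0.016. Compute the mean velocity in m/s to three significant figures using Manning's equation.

A = b·y = 2.84 × 1.01 = 2.868 m²
P = b + 2y = 2.84 + 2×1.01 = 4.860 m
R = A/P = 2.868/4.860 = 0.5902 m
Q = (1/n)·A·R^(2/3)·S^(1/2) = (1/0.016) × 2.868 × 0.5902^(2/3) × 0.0072^(1/2) = 10.70 m³/s
V = Q/A = 10.70/2.868 = 3.731 m/s

3.73 m/s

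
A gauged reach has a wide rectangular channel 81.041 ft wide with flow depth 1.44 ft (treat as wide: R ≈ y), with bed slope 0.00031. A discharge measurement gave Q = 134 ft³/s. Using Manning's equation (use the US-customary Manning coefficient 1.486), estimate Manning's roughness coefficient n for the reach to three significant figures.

A = b·y = 81.041 × 1.44 = 116.7 ft²
Wide channel: R ≈ y = 1.44 ft
n = (1.486/Q)·A·R^(2/3)·S^(1/2) = (1.486/134) × 116.7 × 1.275 × 0.01761 = 0.02906

0.0291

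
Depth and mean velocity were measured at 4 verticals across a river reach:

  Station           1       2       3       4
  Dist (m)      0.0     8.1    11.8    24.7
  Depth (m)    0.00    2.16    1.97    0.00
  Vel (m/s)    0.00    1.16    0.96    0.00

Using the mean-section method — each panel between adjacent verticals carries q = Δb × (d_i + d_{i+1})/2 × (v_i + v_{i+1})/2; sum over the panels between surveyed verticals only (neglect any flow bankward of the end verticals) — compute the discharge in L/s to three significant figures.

Panel 1-2: Δb = 8.1 m, d̄ = (0.00+2.16)/2 = 1.08, v̄ = (0.00+1.16)/2 = 0.58 → q = 8.1×1.08×0.58 = 5.074 m³/s
Panel 2-3: Δb = 3.7 m, d̄ = (2.16+1.97)/2 = 2.065, v̄ = (1.16+0.96)/2 = 1.06 → q = 3.7×2.065×1.06 = 8.099 m³/s
Panel 3-4: Δb = 12.9 m, d̄ = (1.97+0.00)/2 = 0.985, v̄ = (0.96+0.00)/2 = 0.48 → q = 12.9×0.985×0.48 = 6.099 m³/s
Q = Σ q = 19.27 m³/s
= 19.27 × 1000 = 19270 L/s

19300 L/s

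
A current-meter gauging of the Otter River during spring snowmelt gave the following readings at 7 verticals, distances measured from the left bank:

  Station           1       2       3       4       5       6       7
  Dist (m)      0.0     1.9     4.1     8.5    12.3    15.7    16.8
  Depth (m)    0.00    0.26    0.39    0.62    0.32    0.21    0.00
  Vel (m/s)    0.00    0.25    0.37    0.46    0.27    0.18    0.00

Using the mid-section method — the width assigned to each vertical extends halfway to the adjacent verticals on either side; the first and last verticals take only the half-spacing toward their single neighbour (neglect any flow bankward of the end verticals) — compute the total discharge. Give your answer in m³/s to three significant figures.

w_2 = (4.1 − 0.0)/2 = 2.05 m; q_2 = 0.25 × 0.26 × 2.05 = 0.1333 m³/s
w_3 = (8.5 − 1.9)/2 = 3.3 m; q_3 = 0.37 × 0.39 × 3.3 = 0.4762 m³/s
w_4 = (12.3 − 4.1)/2 = 4.1 m; q_4 = 0.46 × 0.62 × 4.1 = 1.169 m³/s
w_5 = (15.7 − 8.5)/2 = 3.6 m; q_5 = 0.27 × 0.32 × 3.6 = 0.3110 m³/s
w_6 = (16.8 − 12.3)/2 = 2.25 m; q_6 = 0.18 × 0.21 × 2.25 = 0.08505 m³/s
Stations 1, 7 contribute zero (depth or velocity is 0).
Q = Σ qᵢ = 2.175 m³/s

2.17 m³/s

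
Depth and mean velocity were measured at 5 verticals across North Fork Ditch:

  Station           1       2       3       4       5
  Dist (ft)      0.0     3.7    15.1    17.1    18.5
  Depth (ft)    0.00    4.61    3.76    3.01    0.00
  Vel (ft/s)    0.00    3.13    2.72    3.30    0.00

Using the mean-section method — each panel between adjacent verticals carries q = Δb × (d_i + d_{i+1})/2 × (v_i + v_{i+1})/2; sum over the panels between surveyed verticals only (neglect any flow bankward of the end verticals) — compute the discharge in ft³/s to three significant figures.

177 ft³/s

Panel 1-2: Δb = 3.7 ft, d̄ = (0.00+4.61)/2 = 2.305, v̄ = (0.00+3.13)/2 = 1.565 → q = 3.7×2.305×1.565 = 13.35 ft³/s
Panel 2-3: Δb = 11.4 ft, d̄ = (4.61+3.76)/2 = 4.185, v̄ = (3.13+2.72)/2 = 2.925 → q = 11.4×4.185×2.925 = 139.5 ft³/s
Panel 3-4: Δb = 2 ft, d̄ = (3.76+3.01)/2 = 3.385, v̄ = (2.72+3.30)/2 = 3.01 → q = 2×3.385×3.01 = 20.38 ft³/s
Panel 4-5: Δb = 1.4 ft, d̄ = (3.01+0.00)/2 = 1.505, v̄ = (3.30+0.00)/2 = 1.65 → q = 1.4×1.505×1.65 = 3.477 ft³/s
Q = Σ q = 176.8 ft³/s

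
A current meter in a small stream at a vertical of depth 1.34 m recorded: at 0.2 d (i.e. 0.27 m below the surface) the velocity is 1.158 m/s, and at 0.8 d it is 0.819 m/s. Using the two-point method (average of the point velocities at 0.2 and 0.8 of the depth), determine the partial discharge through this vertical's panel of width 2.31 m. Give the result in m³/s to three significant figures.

3.06 m³/s

v̄ = (1.158 + 0.819) / 2 = 0.9885 m/s
q = v̄ × d × w = 0.9885 × 1.34 × 2.31 = 3.060 m³/s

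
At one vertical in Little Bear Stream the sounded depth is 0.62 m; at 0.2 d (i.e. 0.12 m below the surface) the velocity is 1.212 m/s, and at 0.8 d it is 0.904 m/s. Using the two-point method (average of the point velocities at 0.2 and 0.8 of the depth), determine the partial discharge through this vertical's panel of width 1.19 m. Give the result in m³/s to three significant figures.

0.781 m³/s

v̄ = (1.212 + 0.904) / 2 = 1.058 m/s
q = v̄ × d × w = 1.058 × 0.62 × 1.19 = 0.7806 m³/s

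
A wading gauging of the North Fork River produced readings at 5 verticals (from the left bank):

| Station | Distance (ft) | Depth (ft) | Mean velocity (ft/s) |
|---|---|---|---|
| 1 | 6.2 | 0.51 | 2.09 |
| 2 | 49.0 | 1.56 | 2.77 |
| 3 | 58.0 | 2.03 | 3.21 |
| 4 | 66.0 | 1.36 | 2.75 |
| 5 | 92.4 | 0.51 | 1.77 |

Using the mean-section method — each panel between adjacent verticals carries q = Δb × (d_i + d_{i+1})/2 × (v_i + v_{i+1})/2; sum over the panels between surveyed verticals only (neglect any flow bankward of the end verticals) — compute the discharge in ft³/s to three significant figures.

252 ft³/s

Panel 1-2: Δb = 42.8 ft, d̄ = (0.51+1.56)/2 = 1.035, v̄ = (2.09+2.77)/2 = 2.43 → q = 42.8×1.035×2.43 = 107.6 ft³/s
Panel 2-3: Δb = 9 ft, d̄ = (1.56+2.03)/2 = 1.795, v̄ = (2.77+3.21)/2 = 2.99 → q = 9×1.795×2.99 = 48.30 ft³/s
Panel 3-4: Δb = 8 ft, d̄ = (2.03+1.36)/2 = 1.695, v̄ = (3.21+2.75)/2 = 2.98 → q = 8×1.695×2.98 = 40.41 ft³/s
Panel 4-5: Δb = 26.4 ft, d̄ = (1.36+0.51)/2 = 0.935, v̄ = (2.75+1.77)/2 = 2.26 → q = 26.4×0.935×2.26 = 55.79 ft³/s
Q = Σ q = 252.1 ft³/s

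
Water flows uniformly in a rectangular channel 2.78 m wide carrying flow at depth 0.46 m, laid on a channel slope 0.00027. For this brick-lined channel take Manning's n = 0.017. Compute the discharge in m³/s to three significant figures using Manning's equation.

A = b·y = 2.78 × 0.46 = 1.279 m²
P = b + 2y = 2.78 + 2×0.46 = 3.700 m
R = A/P = 1.279/3.700 = 0.3456 m
Q = (1/n)·A·R^(2/3)·S^(1/2) = (1/0.017) × 1.279 × 0.3456^(2/3) × 0.00027^(1/2) = 0.6087 m³/s

0.609 m³/s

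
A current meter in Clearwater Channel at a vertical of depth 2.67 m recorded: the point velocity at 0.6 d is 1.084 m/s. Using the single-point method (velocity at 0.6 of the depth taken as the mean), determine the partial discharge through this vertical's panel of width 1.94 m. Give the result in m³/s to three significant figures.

5.61 m³/s

v̄ = v₀.₆ = 1.084 m/s
q = v̄ × d × w = 1.084 × 2.67 × 1.94 = 5.615 m³/s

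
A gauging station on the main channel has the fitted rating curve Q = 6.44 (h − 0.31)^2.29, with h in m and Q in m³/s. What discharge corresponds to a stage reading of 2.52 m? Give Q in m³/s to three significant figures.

39.6 m³/s

Q = 6.44 × (2.52 − 0.31)^2.29 = 6.44 × 2.21^2.29 = 39.59 m³/s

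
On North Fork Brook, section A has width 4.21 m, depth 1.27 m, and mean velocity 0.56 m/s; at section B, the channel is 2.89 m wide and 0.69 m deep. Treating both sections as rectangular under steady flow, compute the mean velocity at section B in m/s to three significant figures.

1.50 m/s

Q = A₁V₁ = (4.21×1.27) × 0.56 = 2.994 m³/s
A₂ = 2.89 × 0.69 = 1.994 m²
V₂ = Q/A₂ = 2.994/1.994 = 1.502 m/s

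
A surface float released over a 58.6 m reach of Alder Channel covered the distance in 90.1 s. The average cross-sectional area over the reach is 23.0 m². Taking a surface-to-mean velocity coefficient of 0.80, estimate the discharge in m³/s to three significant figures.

12.0 m³/s

v_surface = L / t̄ = 58.6 / 90.1 = 0.6504 m/s
v_mean = 0.80 × 0.6504 = 0.5203 m/s
Q = A × v_mean = 23.0 × 0.5203 = 11.97 m³/s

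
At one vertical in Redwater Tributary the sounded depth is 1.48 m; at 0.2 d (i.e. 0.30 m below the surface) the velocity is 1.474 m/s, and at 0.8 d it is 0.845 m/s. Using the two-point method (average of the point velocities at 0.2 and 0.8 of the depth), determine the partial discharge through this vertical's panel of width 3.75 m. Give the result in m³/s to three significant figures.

v̄ = (1.474 + 0.845) / 2 = 1.160 m/s
q = v̄ × d × w = 1.160 × 1.48 × 3.75 = 6.435 m³/s

6.44 m³/s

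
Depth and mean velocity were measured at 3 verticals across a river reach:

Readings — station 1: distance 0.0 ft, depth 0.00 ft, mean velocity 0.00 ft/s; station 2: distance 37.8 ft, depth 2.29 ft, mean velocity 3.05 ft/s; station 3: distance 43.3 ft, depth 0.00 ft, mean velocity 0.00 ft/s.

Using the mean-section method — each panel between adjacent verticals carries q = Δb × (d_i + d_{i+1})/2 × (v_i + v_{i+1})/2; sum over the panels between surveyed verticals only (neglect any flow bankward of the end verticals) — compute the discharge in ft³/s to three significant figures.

Panel 1-2: Δb = 37.8 ft, d̄ = (0.00+2.29)/2 = 1.145, v̄ = (0.00+3.05)/2 = 1.525 → q = 37.8×1.145×1.525 = 66.00 ft³/s
Panel 2-3: Δb = 5.5 ft, d̄ = (2.29+0.00)/2 = 1.145, v̄ = (3.05+0.00)/2 = 1.525 → q = 5.5×1.145×1.525 = 9.604 ft³/s
Q = Σ q = 75.61 ft³/s

75.6 ft³/s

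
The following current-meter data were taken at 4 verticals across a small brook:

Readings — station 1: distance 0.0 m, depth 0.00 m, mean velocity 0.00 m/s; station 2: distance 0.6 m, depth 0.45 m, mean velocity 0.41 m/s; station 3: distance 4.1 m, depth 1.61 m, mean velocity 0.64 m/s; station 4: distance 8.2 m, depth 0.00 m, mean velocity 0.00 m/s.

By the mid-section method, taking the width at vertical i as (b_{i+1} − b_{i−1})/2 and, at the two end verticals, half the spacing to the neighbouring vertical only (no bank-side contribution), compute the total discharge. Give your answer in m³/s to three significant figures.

4.29 m³/s

w_2 = (4.1 − 0.0)/2 = 2.05 m; q_2 = 0.41 × 0.45 × 2.05 = 0.3782 m³/s
w_3 = (8.2 − 0.6)/2 = 3.8 m; q_3 = 0.64 × 1.61 × 3.8 = 3.916 m³/s
Stations 1, 4 contribute zero (depth or velocity is 0).
Q = Σ qᵢ = 4.294 m³/s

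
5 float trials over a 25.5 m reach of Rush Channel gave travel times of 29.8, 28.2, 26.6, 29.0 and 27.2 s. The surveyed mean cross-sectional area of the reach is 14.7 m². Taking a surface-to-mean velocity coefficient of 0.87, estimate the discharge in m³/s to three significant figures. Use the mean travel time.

t̄ = (29.8 + 28.2 + 26.6 + 29.0 + 27.2) / 5 = 28.16 s
v_surface = L / t̄ = 25.5 / 28.16 = 0.9055 m/s
v_mean = 0.87 × 0.9055 = 0.7878 m/s
Q = A × v_mean = 14.7 × 0.7878 = 11.58 m³/s

11.6 m³/s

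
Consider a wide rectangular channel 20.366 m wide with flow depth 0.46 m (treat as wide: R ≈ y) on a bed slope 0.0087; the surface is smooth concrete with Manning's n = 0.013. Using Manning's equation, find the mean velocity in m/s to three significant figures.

A = b·y = 20.366 × 0.46 = 9.368 m²
Wide channel: R ≈ y = 0.46 m
Q = (1/n)·A·R^(2/3)·S^(1/2) = (1/0.013) × 9.368 × 0.4600^(2/3) × 0.0087^(1/2) = 40.05 m³/s
V = Q/A = 40.05/9.368 = 4.276 m/s

4.28 m/s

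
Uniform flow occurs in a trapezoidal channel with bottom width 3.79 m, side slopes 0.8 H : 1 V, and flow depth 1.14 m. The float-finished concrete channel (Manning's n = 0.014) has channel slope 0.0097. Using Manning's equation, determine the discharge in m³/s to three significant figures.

32.5 m³/s

A = (b + z·y)·y = (3.79 + 0.8×1.14)×1.14 = 5.360 m²
P = b + 2y√(1+z²) = 3.79 + 2×1.14×√(1+0.8²) = 6.710 m
R = A/P = 5.360/6.710 = 0.7989 m
Q = (1/n)·A·R^(2/3)·S^(1/2) = (1/0.014) × 5.360 × 0.7989^(2/3) × 0.0097^(1/2) = 32.47 m³/s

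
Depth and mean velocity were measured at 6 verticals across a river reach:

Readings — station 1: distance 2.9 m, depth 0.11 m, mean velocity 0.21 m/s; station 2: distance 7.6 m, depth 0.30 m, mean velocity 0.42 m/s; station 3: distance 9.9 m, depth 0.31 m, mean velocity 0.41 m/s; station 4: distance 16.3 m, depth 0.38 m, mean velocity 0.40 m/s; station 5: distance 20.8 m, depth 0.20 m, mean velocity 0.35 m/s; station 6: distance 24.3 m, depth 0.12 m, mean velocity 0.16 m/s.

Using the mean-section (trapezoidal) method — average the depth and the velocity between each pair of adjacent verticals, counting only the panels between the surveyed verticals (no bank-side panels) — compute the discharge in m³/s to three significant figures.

Panel 1-2: Δb = 4.7 m, d̄ = (0.11+0.30)/2 = 0.205, v̄ = (0.21+0.42)/2 = 0.315 → q = 4.7×0.205×0.315 = 0.3035 m³/s
Panel 2-3: Δb = 2.3 m, d̄ = (0.30+0.31)/2 = 0.305, v̄ = (0.42+0.41)/2 = 0.415 → q = 2.3×0.305×0.415 = 0.2911 m³/s
Panel 3-4: Δb = 6.4 m, d̄ = (0.31+0.38)/2 = 0.345, v̄ = (0.41+0.40)/2 = 0.405 → q = 6.4×0.345×0.405 = 0.8942 m³/s
Panel 4-5: Δb = 4.5 m, d̄ = (0.38+0.20)/2 = 0.29, v̄ = (0.40+0.35)/2 = 0.375 → q = 4.5×0.29×0.375 = 0.4894 m³/s
Panel 5-6: Δb = 3.5 m, d̄ = (0.20+0.12)/2 = 0.16, v̄ = (0.35+0.16)/2 = 0.255 → q = 3.5×0.16×0.255 = 0.1428 m³/s
Q = Σ q = 2.121 m³/s

2.12 m³/s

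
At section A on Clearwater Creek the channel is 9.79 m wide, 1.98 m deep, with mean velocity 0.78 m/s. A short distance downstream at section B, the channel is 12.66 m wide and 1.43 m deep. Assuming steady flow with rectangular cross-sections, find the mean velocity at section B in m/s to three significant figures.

Q = A₁V₁ = (9.79×1.98) × 0.78 = 15.12 m³/s
A₂ = 12.66 × 1.43 = 18.10 m²
V₂ = Q/A₂ = 15.12/18.10 = 0.8352 m/s

0.835 m/s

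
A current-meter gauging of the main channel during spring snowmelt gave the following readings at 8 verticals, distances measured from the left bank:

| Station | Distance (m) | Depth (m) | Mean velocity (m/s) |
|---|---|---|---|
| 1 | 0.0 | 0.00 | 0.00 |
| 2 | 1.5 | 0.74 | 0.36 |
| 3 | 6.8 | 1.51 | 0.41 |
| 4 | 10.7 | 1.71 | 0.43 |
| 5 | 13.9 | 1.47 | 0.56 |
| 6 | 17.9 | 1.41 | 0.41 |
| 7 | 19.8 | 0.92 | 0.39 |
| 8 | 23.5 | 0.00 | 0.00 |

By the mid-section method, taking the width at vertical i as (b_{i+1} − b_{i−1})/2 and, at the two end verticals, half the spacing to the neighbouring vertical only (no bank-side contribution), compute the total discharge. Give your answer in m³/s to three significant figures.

w_2 = (6.8 − 0.0)/2 = 3.4 m; q_2 = 0.36 × 0.74 × 3.4 = 0.9058 m³/s
w_3 = (10.7 − 1.5)/2 = 4.6 m; q_3 = 0.41 × 1.51 × 4.6 = 2.848 m³/s
w_4 = (13.9 − 6.8)/2 = 3.55 m; q_4 = 0.43 × 1.71 × 3.55 = 2.610 m³/s
w_5 = (17.9 − 10.7)/2 = 3.6 m; q_5 = 0.56 × 1.47 × 3.6 = 2.964 m³/s
w_6 = (19.8 − 13.9)/2 = 2.95 m; q_6 = 0.41 × 1.41 × 2.95 = 1.705 m³/s
w_7 = (23.5 − 17.9)/2 = 2.8 m; q_7 = 0.39 × 0.92 × 2.8 = 1.005 m³/s
Stations 1, 8 contribute zero (depth or velocity is 0).
Q = Σ qᵢ = 12.04 m³/s

12.0 m³/s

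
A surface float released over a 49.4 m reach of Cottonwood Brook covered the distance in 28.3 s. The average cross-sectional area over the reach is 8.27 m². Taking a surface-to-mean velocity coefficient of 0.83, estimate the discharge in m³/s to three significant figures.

v_surface = L / t̄ = 49.4 / 28.3 = 1.746 m/s
v_mean = 0.83 × 1.746 = 1.449 m/s
Q = A × v_mean = 8.27 × 1.449 = 11.98 m³/s

12.0 m³/s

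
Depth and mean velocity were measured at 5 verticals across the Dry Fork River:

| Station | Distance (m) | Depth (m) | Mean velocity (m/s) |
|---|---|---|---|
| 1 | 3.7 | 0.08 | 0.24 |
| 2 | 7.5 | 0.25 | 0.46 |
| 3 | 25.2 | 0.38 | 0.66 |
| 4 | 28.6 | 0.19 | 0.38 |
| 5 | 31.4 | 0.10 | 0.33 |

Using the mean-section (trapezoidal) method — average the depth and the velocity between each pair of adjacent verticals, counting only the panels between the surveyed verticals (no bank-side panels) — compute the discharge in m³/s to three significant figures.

3.99 m³/s

Panel 1-2: Δb = 3.8 m, d̄ = (0.08+0.25)/2 = 0.165, v̄ = (0.24+0.46)/2 = 0.35 → q = 3.8×0.165×0.35 = 0.2195 m³/s
Panel 2-3: Δb = 17.7 m, d̄ = (0.25+0.38)/2 = 0.315, v̄ = (0.46+0.66)/2 = 0.56 → q = 17.7×0.315×0.56 = 3.122 m³/s
Panel 3-4: Δb = 3.4 m, d̄ = (0.38+0.19)/2 = 0.285, v̄ = (0.66+0.38)/2 = 0.52 → q = 3.4×0.285×0.52 = 0.5039 m³/s
Panel 4-5: Δb = 2.8 m, d̄ = (0.19+0.10)/2 = 0.145, v̄ = (0.38+0.33)/2 = 0.355 → q = 2.8×0.145×0.355 = 0.1441 m³/s
Q = Σ q = 3.990 m³/s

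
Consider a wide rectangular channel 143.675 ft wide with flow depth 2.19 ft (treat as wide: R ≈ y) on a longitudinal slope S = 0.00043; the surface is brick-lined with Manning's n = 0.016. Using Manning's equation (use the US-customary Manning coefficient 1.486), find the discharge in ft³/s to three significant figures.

1020 ft³/s

A = b·y = 143.675 × 2.19 = 314.6 ft²
Wide channel: R ≈ y = 2.19 ft
Q = (1.486/n)·A·R^(2/3)·S^(1/2) = (1.486/0.016) × 314.6 × 2.190^(2/3) × 0.00043^(1/2) = 1022 ft³/s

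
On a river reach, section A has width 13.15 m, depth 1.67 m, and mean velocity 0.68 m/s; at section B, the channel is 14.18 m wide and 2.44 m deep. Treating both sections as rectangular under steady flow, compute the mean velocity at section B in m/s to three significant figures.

0.432 m/s

Q = A₁V₁ = (13.15×1.67) × 0.68 = 14.93 m³/s
A₂ = 14.18 × 2.44 = 34.60 m²
V₂ = Q/A₂ = 14.93/34.60 = 0.4316 m/s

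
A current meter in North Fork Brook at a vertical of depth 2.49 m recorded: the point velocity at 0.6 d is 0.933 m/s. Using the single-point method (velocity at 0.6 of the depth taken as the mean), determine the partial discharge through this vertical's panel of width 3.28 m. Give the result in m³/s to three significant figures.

7.62 m³/s

v̄ = v₀.₆ = 0.933 m/s
q = v̄ × d × w = 0.9330 × 2.49 × 3.28 = 7.620 m³/s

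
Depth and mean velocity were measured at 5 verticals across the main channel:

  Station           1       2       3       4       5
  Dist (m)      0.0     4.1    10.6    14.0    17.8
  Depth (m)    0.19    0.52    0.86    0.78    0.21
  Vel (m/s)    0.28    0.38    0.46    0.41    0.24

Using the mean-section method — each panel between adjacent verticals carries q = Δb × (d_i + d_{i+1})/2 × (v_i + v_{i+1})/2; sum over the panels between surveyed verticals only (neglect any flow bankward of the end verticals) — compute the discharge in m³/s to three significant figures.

Panel 1-2: Δb = 4.1 m, d̄ = (0.19+0.52)/2 = 0.355, v̄ = (0.28+0.38)/2 = 0.33 → q = 4.1×0.355×0.33 = 0.4803 m³/s
Panel 2-3: Δb = 6.5 m, d̄ = (0.52+0.86)/2 = 0.69, v̄ = (0.38+0.46)/2 = 0.42 → q = 6.5×0.69×0.42 = 1.884 m³/s
Panel 3-4: Δb = 3.4 m, d̄ = (0.86+0.78)/2 = 0.82, v̄ = (0.46+0.41)/2 = 0.435 → q = 3.4×0.82×0.435 = 1.213 m³/s
Panel 4-5: Δb = 3.8 m, d̄ = (0.78+0.21)/2 = 0.495, v̄ = (0.41+0.24)/2 = 0.325 → q = 3.8×0.495×0.325 = 0.6113 m³/s
Q = Σ q = 4.188 m³/s

4.19 m³/s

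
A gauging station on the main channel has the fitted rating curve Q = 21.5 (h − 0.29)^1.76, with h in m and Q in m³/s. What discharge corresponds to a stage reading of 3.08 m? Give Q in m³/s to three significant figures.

Q = 21.5 × (3.08 − 0.29)^1.76 = 21.5 × 2.79^1.76 = 130.8 m³/s

131 m³/s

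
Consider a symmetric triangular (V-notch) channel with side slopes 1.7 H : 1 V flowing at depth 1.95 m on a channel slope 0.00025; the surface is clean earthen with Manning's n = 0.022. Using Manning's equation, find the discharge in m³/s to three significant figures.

4.14 m³/s

A = z·y² = 1.7×1.95² = 6.464 m²
P = 2y√(1+z²) = 2×1.95×√(1+1.7²) = 7.692 m
R = A/P = 6.464/7.692 = 0.8404 m
Q = (1/n)·A·R^(2/3)·S^(1/2) = (1/0.022) × 6.464 × 0.8404^(2/3) × 0.00025^(1/2) = 4.137 m³/s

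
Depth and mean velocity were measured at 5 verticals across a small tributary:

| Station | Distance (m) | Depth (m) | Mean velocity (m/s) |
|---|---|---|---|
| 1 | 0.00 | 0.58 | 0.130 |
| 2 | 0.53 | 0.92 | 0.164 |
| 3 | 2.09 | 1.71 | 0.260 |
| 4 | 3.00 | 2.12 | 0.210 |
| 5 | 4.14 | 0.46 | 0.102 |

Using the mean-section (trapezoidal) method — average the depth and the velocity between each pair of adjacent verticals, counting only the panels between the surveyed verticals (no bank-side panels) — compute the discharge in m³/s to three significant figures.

1.13 m³/s

Panel 1-2: Δb = 0.53 m, d̄ = (0.58+0.92)/2 = 0.75, v̄ = (0.130+0.164)/2 = 0.147 → q = 0.53×0.75×0.147 = 0.05843 m³/s
Panel 2-3: Δb = 1.56 m, d̄ = (0.92+1.71)/2 = 1.315, v̄ = (0.164+0.260)/2 = 0.212 → q = 1.56×1.315×0.212 = 0.4349 m³/s
Panel 3-4: Δb = 0.91 m, d̄ = (1.71+2.12)/2 = 1.915, v̄ = (0.260+0.210)/2 = 0.235 → q = 0.91×1.915×0.235 = 0.4095 m³/s
Panel 4-5: Δb = 1.14 m, d̄ = (2.12+0.46)/2 = 1.29, v̄ = (0.210+0.102)/2 = 0.156 → q = 1.14×1.29×0.156 = 0.2294 m³/s
Q = Σ q = 1.132 m³/s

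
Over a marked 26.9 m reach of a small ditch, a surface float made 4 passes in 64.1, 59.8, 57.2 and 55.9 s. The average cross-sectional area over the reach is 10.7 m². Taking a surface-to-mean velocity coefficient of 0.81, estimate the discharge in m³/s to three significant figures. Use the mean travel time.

3.93 m³/s

t̄ = (64.1 + 59.8 + 57.2 + 55.9) / 4 = 59.25 s
v_surface = L / t̄ = 26.9 / 59.25 = 0.4540 m/s
v_mean = 0.81 × 0.4540 = 0.3677 m/s
Q = A × v_mean = 10.7 × 0.3677 = 3.935 m³/s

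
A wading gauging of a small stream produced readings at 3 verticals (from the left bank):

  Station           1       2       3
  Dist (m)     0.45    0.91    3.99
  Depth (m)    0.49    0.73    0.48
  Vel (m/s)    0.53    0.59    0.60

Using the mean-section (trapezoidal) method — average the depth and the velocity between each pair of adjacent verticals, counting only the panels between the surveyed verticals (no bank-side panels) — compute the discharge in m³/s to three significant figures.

1.27 m³/s

Panel 1-2: Δb = 0.46 m, d̄ = (0.49+0.73)/2 = 0.61, v̄ = (0.53+0.59)/2 = 0.56 → q = 0.46×0.61×0.56 = 0.1571 m³/s
Panel 2-3: Δb = 3.08 m, d̄ = (0.73+0.48)/2 = 0.605, v̄ = (0.59+0.60)/2 = 0.595 → q = 3.08×0.605×0.595 = 1.109 m³/s
Q = Σ q = 1.266 m³/s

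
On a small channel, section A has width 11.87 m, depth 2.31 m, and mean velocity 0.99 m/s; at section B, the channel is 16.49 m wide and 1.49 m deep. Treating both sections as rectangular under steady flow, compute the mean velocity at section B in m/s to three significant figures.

Q = A₁V₁ = (11.87×2.31) × 0.99 = 27.15 m³/s
A₂ = 16.49 × 1.49 = 24.57 m²
V₂ = Q/A₂ = 27.15/24.57 = 1.105 m/s

1.10 m/s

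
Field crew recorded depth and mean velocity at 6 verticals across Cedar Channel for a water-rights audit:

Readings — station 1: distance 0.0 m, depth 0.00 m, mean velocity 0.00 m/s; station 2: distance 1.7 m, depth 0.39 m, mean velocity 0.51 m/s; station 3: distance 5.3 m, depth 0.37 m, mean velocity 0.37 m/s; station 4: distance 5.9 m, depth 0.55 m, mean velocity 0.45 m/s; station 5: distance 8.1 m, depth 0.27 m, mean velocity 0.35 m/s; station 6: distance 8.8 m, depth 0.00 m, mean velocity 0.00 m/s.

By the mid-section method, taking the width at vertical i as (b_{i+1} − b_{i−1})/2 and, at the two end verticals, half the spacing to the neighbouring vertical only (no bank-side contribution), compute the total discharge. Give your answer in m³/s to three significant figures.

1.30 m³/s

w_2 = (5.3 − 0.0)/2 = 2.65 m; q_2 = 0.51 × 0.39 × 2.65 = 0.5271 m³/s
w_3 = (5.9 − 1.7)/2 = 2.1 m; q_3 = 0.37 × 0.37 × 2.1 = 0.2875 m³/s
w_4 = (8.1 − 5.3)/2 = 1.4 m; q_4 = 0.45 × 0.55 × 1.4 = 0.3465 m³/s
w_5 = (8.8 − 5.9)/2 = 1.45 m; q_5 = 0.35 × 0.27 × 1.45 = 0.1370 m³/s
Stations 1, 6 contribute zero (depth or velocity is 0).
Q = Σ qᵢ = 1.298 m³/s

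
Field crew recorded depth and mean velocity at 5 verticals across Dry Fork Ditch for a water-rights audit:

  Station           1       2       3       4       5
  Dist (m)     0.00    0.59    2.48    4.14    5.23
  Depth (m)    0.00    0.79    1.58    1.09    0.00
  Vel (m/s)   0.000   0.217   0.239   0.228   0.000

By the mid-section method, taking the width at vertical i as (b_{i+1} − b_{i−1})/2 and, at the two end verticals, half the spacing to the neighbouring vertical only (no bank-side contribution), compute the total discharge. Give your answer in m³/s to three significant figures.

1.22 m³/s

w_2 = (2.48 − 0.00)/2 = 1.24 m; q_2 = 0.217 × 0.79 × 1.24 = 0.2126 m³/s
w_3 = (4.14 − 0.59)/2 = 1.775 m; q_3 = 0.239 × 1.58 × 1.775 = 0.6703 m³/s
w_4 = (5.23 − 2.48)/2 = 1.375 m; q_4 = 0.228 × 1.09 × 1.375 = 0.3417 m³/s
Stations 1, 5 contribute zero (depth or velocity is 0).
Q = Σ qᵢ = 1.225 m³/s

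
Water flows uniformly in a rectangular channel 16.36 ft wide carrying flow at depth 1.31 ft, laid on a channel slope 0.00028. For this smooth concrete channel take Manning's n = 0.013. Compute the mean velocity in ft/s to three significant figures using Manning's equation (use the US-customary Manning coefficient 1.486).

2.07 ft/s

A = b·y = 16.36 × 1.31 = 21.43 ft²
P = b + 2y = 16.36 + 2×1.31 = 18.98 ft
R = A/P = 21.43/18.98 = 1.129 ft
Q = (1.486/n)·A·R^(2/3)·S^(1/2) = (1.486/0.013) × 21.43 × 1.129^(2/3) × 0.00028^(1/2) = 44.45 ft³/s
V = Q/A = 44.45/21.43 = 2.074 ft/s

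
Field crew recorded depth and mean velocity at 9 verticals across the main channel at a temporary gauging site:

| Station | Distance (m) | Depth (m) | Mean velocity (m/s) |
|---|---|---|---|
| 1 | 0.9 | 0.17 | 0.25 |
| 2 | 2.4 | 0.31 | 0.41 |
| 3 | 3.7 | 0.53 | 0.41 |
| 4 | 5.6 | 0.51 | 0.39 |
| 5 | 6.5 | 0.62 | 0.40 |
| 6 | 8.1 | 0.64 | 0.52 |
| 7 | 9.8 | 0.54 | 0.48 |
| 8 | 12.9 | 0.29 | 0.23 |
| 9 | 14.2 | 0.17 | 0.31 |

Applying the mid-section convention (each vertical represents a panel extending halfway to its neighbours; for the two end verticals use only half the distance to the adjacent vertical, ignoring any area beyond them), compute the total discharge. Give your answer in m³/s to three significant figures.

w_1 = (2.4 − 0.9)/2 = 0.75 m; q_1 = 0.25 × 0.17 × 0.75 = 0.03188 m³/s
w_2 = (3.7 − 0.9)/2 = 1.4 m; q_2 = 0.41 × 0.31 × 1.4 = 0.1779 m³/s
w_3 = (5.6 − 2.4)/2 = 1.6 m; q_3 = 0.41 × 0.53 × 1.6 = 0.3477 m³/s
w_4 = (6.5 − 3.7)/2 = 1.4 m; q_4 = 0.39 × 0.51 × 1.4 = 0.2785 m³/s
w_5 = (8.1 − 5.6)/2 = 1.25 m; q_5 = 0.40 × 0.62 × 1.25 = 0.3100 m³/s
w_6 = (9.8 − 6.5)/2 = 1.65 m; q_6 = 0.52 × 0.64 × 1.65 = 0.5491 m³/s
w_7 = (12.9 − 8.1)/2 = 2.4 m; q_7 = 0.48 × 0.54 × 2.4 = 0.6221 m³/s
w_8 = (14.2 − 9.8)/2 = 2.2 m; q_8 = 0.23 × 0.29 × 2.2 = 0.1467 m³/s
w_9 = (14.2 − 12.9)/2 = 0.65 m; q_9 = 0.31 × 0.17 × 0.65 = 0.03426 m³/s
Q = Σ qᵢ = 2.498 m³/s

2.50 m³/s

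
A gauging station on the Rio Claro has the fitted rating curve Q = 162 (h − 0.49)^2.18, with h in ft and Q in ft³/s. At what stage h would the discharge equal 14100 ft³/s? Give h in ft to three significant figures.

8.25 ft

h − h₀ = (Q/C)^(1/b) = (14100/162)^(1/2.18) = 7.758 ft
h = 0.49 + 7.758 = 8.248 ft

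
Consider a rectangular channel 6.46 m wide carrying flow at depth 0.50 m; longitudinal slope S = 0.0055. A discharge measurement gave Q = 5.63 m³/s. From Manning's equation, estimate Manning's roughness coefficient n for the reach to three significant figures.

0.0244

A = b·y = 6.46 × 0.50 = 3.230 m²
P = b + 2y = 6.46 + 2×0.50 = 7.460 m
R = A/P = 3.230/7.460 = 0.4330 m
n = (1/Q)·A·R^(2/3)·S^(1/2) = (1/5.63) × 3.230 × 0.5723 × 0.07416 = 0.02435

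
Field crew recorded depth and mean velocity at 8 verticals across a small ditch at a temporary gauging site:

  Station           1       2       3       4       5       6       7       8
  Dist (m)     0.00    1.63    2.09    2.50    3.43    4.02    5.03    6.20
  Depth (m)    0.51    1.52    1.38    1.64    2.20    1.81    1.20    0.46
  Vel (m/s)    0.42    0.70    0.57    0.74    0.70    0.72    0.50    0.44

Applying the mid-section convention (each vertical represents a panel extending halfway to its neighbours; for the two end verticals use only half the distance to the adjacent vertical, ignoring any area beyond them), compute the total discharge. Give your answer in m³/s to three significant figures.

5.43 m³/s

w_1 = (1.63 − 0.00)/2 = 0.815 m; q_1 = 0.42 × 0.51 × 0.815 = 0.1746 m³/s
w_2 = (2.09 − 0.00)/2 = 1.045 m; q_2 = 0.70 × 1.52 × 1.045 = 1.112 m³/s
w_3 = (2.50 − 1.63)/2 = 0.435 m; q_3 = 0.57 × 1.38 × 0.435 = 0.3422 m³/s
w_4 = (3.43 − 2.09)/2 = 0.67 m; q_4 = 0.74 × 1.64 × 0.67 = 0.8131 m³/s
w_5 = (4.02 − 2.50)/2 = 0.76 m; q_5 = 0.70 × 2.20 × 0.76 = 1.170 m³/s
w_6 = (5.03 − 3.43)/2 = 0.8 m; q_6 = 0.72 × 1.81 × 0.8 = 1.043 m³/s
w_7 = (6.20 − 4.02)/2 = 1.09 m; q_7 = 0.50 × 1.20 × 1.09 = 0.6540 m³/s
w_8 = (6.20 − 5.03)/2 = 0.585 m; q_8 = 0.44 × 0.46 × 0.585 = 0.1184 m³/s
Q = Σ qᵢ = 5.427 m³/s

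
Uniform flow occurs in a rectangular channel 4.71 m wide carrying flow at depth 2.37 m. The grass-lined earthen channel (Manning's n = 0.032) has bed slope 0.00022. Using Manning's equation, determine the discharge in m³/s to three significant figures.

5.78 m³/s

A = b·y = 4.71 × 2.37 = 11.16 m²
P = b + 2y = 4.71 + 2×2.37 = 9.450 m
R = A/P = 11.16/9.450 = 1.181 m
Q = (1/n)·A·R^(2/3)·S^(1/2) = (1/0.032) × 11.16 × 1.181^(2/3) × 0.00022^(1/2) = 5.782 m³/s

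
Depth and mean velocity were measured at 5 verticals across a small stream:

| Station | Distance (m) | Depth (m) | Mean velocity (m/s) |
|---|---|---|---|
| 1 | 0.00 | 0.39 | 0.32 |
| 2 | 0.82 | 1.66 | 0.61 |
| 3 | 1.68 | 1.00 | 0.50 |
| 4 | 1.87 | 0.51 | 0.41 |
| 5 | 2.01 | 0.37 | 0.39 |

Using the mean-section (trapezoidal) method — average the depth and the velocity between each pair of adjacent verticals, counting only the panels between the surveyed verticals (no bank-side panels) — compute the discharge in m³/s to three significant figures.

Panel 1-2: Δb = 0.82 m, d̄ = (0.39+1.66)/2 = 1.025, v̄ = (0.32+0.61)/2 = 0.465 → q = 0.82×1.025×0.465 = 0.3908 m³/s
Panel 2-3: Δb = 0.86 m, d̄ = (1.66+1.00)/2 = 1.33, v̄ = (0.61+0.50)/2 = 0.555 → q = 0.86×1.33×0.555 = 0.6348 m³/s
Panel 3-4: Δb = 0.19 m, d̄ = (1.00+0.51)/2 = 0.755, v̄ = (0.50+0.41)/2 = 0.455 → q = 0.19×0.755×0.455 = 0.06527 m³/s
Panel 4-5: Δb = 0.14 m, d̄ = (0.51+0.37)/2 = 0.44, v̄ = (0.41+0.39)/2 = 0.4 → q = 0.14×0.44×0.4 = 0.02464 m³/s
Q = Σ q = 1.116 m³/s

1.12 m³/s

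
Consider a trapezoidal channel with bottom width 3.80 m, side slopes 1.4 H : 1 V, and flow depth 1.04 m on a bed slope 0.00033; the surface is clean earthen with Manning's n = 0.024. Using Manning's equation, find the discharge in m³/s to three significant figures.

3.39 m³/s

A = (b + z·y)·y = (3.80 + 1.4×1.04)×1.04 = 5.466 m²
P = b + 2y√(1+z²) = 3.80 + 2×1.04×√(1+1.4²) = 7.379 m
R = A/P = 5.466/7.379 = 0.7408 m
Q = (1/n)·A·R^(2/3)·S^(1/2) = (1/0.024) × 5.466 × 0.7408^(2/3) × 0.00033^(1/2) = 3.387 m³/s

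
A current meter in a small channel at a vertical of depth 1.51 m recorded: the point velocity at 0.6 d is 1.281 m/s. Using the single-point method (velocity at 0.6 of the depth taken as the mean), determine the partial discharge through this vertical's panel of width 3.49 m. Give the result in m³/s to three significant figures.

6.75 m³/s

v̄ = v₀.₆ = 1.281 m/s
q = v̄ × d × w = 1.281 × 1.51 × 3.49 = 6.751 m³/s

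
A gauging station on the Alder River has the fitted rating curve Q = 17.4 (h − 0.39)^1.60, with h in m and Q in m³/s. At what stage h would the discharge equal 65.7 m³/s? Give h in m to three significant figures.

2.68 m

h − h₀ = (Q/C)^(1/b) = (65.7/17.4)^(1/1.60) = 2.294 m
h = 0.39 + 2.294 = 2.684 m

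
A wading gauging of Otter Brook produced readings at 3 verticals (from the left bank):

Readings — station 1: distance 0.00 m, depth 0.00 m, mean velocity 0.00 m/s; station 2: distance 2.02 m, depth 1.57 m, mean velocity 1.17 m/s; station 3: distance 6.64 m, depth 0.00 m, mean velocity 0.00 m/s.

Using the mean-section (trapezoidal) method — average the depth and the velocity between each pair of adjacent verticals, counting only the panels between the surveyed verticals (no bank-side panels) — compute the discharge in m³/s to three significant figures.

3.05 m³/s

Panel 1-2: Δb = 2.02 m, d̄ = (0.00+1.57)/2 = 0.785, v̄ = (0.00+1.17)/2 = 0.585 → q = 2.02×0.785×0.585 = 0.9276 m³/s
Panel 2-3: Δb = 4.62 m, d̄ = (1.57+0.00)/2 = 0.785, v̄ = (1.17+0.00)/2 = 0.585 → q = 4.62×0.785×0.585 = 2.122 m³/s
Q = Σ q = 3.049 m³/s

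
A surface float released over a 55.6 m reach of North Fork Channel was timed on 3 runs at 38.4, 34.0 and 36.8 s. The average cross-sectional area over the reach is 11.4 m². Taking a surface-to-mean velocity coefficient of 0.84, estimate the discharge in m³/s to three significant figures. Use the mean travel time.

t̄ = (38.4 + 34.0 + 36.8) / 3 = 36.4 s
v_surface = L / t̄ = 55.6 / 36.4 = 1.527 m/s
v_mean = 0.84 × 1.527 = 1.283 m/s
Q = A × v_mean = 11.4 × 1.283 = 14.63 m³/s

14.6 m³/s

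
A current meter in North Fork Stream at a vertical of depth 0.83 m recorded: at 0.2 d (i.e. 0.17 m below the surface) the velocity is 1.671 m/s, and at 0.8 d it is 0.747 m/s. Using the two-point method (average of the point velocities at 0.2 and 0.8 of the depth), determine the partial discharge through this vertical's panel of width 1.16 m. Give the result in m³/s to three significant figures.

v̄ = (1.671 + 0.747) / 2 = 1.209 m/s
q = v̄ × d × w = 1.209 × 0.83 × 1.16 = 1.164 m³/s

1.16 m³/s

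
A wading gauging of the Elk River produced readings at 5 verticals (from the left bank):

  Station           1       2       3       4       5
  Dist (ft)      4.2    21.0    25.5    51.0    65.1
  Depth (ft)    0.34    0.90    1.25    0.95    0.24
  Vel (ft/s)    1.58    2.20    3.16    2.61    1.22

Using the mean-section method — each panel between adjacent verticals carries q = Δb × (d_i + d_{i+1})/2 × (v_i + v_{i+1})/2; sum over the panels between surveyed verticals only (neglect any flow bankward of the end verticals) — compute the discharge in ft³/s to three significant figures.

Panel 1-2: Δb = 16.8 ft, d̄ = (0.34+0.90)/2 = 0.62, v̄ = (1.58+2.20)/2 = 1.89 → q = 16.8×0.62×1.89 = 19.69 ft³/s
Panel 2-3: Δb = 4.5 ft, d̄ = (0.90+1.25)/2 = 1.075, v̄ = (2.20+3.16)/2 = 2.68 → q = 4.5×1.075×2.68 = 12.96 ft³/s
Panel 3-4: Δb = 25.5 ft, d̄ = (1.25+0.95)/2 = 1.1, v̄ = (3.16+2.61)/2 = 2.885 → q = 25.5×1.1×2.885 = 80.92 ft³/s
Panel 4-5: Δb = 14.1 ft, d̄ = (0.95+0.24)/2 = 0.595, v̄ = (2.61+1.22)/2 = 1.915 → q = 14.1×0.595×1.915 = 16.07 ft³/s
Q = Σ q = 129.6 ft³/s

130 ft³/s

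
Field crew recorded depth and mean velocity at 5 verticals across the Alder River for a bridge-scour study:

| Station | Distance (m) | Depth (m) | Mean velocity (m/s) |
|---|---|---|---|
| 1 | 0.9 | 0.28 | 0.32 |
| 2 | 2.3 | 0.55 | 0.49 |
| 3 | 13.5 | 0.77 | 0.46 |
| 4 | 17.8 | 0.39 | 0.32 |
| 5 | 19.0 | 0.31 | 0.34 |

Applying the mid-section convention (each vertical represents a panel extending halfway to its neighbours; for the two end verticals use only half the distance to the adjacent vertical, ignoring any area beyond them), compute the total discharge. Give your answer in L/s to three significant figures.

4910 L/s

w_1 = (2.3 − 0.9)/2 = 0.7 m; q_1 = 0.32 × 0.28 × 0.7 = 0.06272 m³/s
w_2 = (13.5 − 0.9)/2 = 6.3 m; q_2 = 0.49 × 0.55 × 6.3 = 1.698 m³/s
w_3 = (17.8 − 2.3)/2 = 7.75 m; q_3 = 0.46 × 0.77 × 7.75 = 2.745 m³/s
w_4 = (19.0 − 13.5)/2 = 2.75 m; q_4 = 0.32 × 0.39 × 2.75 = 0.3432 m³/s
w_5 = (19.0 − 17.8)/2 = 0.6 m; q_5 = 0.34 × 0.31 × 0.6 = 0.06324 m³/s
Q = Σ qᵢ = 4.912 m³/s
= 4.912 × 1000 = 4912 L/s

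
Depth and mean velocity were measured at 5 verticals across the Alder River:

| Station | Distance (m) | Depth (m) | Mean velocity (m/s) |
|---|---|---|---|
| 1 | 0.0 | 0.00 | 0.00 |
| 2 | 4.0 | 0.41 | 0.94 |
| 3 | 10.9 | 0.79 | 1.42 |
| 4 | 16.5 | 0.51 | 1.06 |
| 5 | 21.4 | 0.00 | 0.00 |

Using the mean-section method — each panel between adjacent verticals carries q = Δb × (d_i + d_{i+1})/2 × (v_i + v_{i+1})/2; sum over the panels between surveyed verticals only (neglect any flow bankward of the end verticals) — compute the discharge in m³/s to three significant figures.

Panel 1-2: Δb = 4 m, d̄ = (0.00+0.41)/2 = 0.205, v̄ = (0.00+0.94)/2 = 0.47 → q = 4×0.205×0.47 = 0.3854 m³/s
Panel 2-3: Δb = 6.9 m, d̄ = (0.41+0.79)/2 = 0.6, v̄ = (0.94+1.42)/2 = 1.18 → q = 6.9×0.6×1.18 = 4.885 m³/s
Panel 3-4: Δb = 5.6 m, d̄ = (0.79+0.51)/2 = 0.65, v̄ = (1.42+1.06)/2 = 1.24 → q = 5.6×0.65×1.24 = 4.514 m³/s
Panel 4-5: Δb = 4.9 m, d̄ = (0.51+0.00)/2 = 0.255, v̄ = (1.06+0.00)/2 = 0.53 → q = 4.9×0.255×0.53 = 0.6622 m³/s
Q = Σ q = 10.45 m³/s

10.4 m³/s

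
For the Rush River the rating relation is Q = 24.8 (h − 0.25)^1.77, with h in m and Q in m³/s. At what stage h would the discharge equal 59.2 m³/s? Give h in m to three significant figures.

1.88 m

h − h₀ = (Q/C)^(1/b) = (59.2/24.8)^(1/1.77) = 1.635 m
h = 0.25 + 1.635 = 1.885 m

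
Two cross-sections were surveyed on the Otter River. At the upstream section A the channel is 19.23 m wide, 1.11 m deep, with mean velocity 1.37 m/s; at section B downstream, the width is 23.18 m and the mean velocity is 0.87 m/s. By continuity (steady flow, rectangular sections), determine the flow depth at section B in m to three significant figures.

1.45 m

Q = A₁V₁ = (19.23×1.11) × 1.37 = 29.24 m³/s
d₂ = Q/(b₂ V₂) = 29.24/(23.18×0.87) = 1.450 m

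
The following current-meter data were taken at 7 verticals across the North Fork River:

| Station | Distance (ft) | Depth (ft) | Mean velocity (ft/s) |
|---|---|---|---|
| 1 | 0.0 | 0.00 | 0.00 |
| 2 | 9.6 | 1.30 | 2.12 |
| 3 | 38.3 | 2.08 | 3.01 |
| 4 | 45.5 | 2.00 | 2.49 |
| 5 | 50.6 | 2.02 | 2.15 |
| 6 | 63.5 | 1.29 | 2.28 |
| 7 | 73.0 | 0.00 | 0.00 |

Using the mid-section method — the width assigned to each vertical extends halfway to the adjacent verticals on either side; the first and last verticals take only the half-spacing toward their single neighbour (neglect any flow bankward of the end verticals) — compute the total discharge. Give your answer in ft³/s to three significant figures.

268 ft³/s

w_2 = (38.3 − 0.0)/2 = 19.15 ft; q_2 = 2.12 × 1.30 × 19.15 = 52.78 ft³/s
w_3 = (45.5 − 9.6)/2 = 17.95 ft; q_3 = 3.01 × 2.08 × 17.95 = 112.4 ft³/s
w_4 = (50.6 − 38.3)/2 = 6.15 ft; q_4 = 2.49 × 2.00 × 6.15 = 30.63 ft³/s
w_5 = (63.5 − 45.5)/2 = 9 ft; q_5 = 2.15 × 2.02 × 9 = 39.09 ft³/s
w_6 = (73.0 − 50.6)/2 = 11.2 ft; q_6 = 2.28 × 1.29 × 11.2 = 32.94 ft³/s
Stations 1, 7 contribute zero (depth or velocity is 0).
Q = Σ qᵢ = 267.8 ft³/s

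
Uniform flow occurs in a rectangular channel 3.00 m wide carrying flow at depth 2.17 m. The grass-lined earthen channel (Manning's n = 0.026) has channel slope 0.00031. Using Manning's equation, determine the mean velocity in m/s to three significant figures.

A = b·y = 3.00 × 2.17 = 6.510 m²
P = b + 2y = 3.00 + 2×2.17 = 7.340 m
R = A/P = 6.510/7.340 = 0.8869 m
Q = (1/n)·A·R^(2/3)·S^(1/2) = (1/0.026) × 6.510 × 0.8869^(2/3) × 0.00031^(1/2) = 4.070 m³/s
V = Q/A = 4.070/6.510 = 0.6251 m/s

0.625 m/s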